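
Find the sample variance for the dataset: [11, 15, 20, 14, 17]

11.3

Step 1: Compute the mean: (11 + 15 + 20 + 14 + 17) / 5 = 15.4
Step 2: Compute squared deviations from the mean:
  (11 - 15.4)^2 = 19.36
  (15 - 15.4)^2 = 0.16
  (20 - 15.4)^2 = 21.16
  (14 - 15.4)^2 = 1.96
  (17 - 15.4)^2 = 2.56
Step 3: Sum of squared deviations = 45.2
Step 4: Sample variance = 45.2 / 4 = 11.3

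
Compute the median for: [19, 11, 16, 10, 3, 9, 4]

10

Step 1: Sort the data in ascending order: [3, 4, 9, 10, 11, 16, 19]
Step 2: The number of values is n = 7.
Step 3: Since n is odd, the median is the middle value at position 4: 10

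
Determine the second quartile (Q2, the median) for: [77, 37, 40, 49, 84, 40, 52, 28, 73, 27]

44.5

Step 1: Sort the data: [27, 28, 37, 40, 40, 49, 52, 73, 77, 84]
Step 2: n = 10
Step 3: Q2 is the median. Since n is even, it is the average of the values at positions 5 and 6:
  Q2 = (40 + 49) / 2 = 44.5
Step 4: Q2 = 44.5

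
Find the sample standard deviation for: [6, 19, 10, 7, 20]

6.6558

Step 1: Compute the mean: 12.4
Step 2: Sum of squared deviations from the mean: 177.2
Step 3: Sample variance = 177.2 / 4 = 44.3
Step 4: Standard deviation = sqrt(44.3) = 6.6558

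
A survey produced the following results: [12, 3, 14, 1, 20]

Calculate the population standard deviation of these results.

7.0711

Step 1: Compute the mean: 10
Step 2: Sum of squared deviations from the mean: 250
Step 3: Population variance = 250 / 5 = 50
Step 4: Standard deviation = sqrt(50) = 7.0711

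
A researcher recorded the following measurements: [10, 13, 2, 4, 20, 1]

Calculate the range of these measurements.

19

Step 1: Identify the maximum value: max = 20
Step 2: Identify the minimum value: min = 1
Step 3: Range = max - min = 20 - 1 = 19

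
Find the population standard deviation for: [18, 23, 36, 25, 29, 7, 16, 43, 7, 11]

11.4739

Step 1: Compute the mean: 21.5
Step 2: Sum of squared deviations from the mean: 1316.5
Step 3: Population variance = 1316.5 / 10 = 131.65
Step 4: Standard deviation = sqrt(131.65) = 11.4739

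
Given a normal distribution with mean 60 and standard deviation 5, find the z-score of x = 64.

0.8

Step 1: Recall the z-score formula: z = (x - mu) / sigma
Step 2: Substitute values: z = (64 - 60) / 5
Step 3: z = 4 / 5 = 0.8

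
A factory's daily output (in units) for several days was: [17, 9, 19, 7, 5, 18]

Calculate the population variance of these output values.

31.9167

Step 1: Compute the mean: (17 + 9 + 19 + 7 + 5 + 18) / 6 = 12.5
Step 2: Compute squared deviations from the mean:
  (17 - 12.5)^2 = 20.25
  (9 - 12.5)^2 = 12.25
  (19 - 12.5)^2 = 42.25
  (7 - 12.5)^2 = 30.25
  (5 - 12.5)^2 = 56.25
  (18 - 12.5)^2 = 30.25
Step 3: Sum of squared deviations = 191.5
Step 4: Population variance = 191.5 / 6 = 31.9167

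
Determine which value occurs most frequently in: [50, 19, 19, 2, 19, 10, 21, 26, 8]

19

Step 1: Count the frequency of each value:
  2: appears 1 time(s)
  8: appears 1 time(s)
  10: appears 1 time(s)
  19: appears 3 time(s)
  21: appears 1 time(s)
  26: appears 1 time(s)
  50: appears 1 time(s)
Step 2: The value 19 appears most frequently (3 times).
Step 3: Mode = 19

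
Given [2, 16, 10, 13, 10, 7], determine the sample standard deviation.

4.8442

Step 1: Compute the mean: 9.6667
Step 2: Sum of squared deviations from the mean: 117.3333
Step 3: Sample variance = 117.3333 / 5 = 23.4667
Step 4: Standard deviation = sqrt(23.4667) = 4.8442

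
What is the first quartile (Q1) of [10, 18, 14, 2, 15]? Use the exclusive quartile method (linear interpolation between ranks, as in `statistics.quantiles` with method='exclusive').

6

Step 1: Sort the data: [2, 10, 14, 15, 18]
Step 2: n = 5
Step 3: Using the exclusive quartile method:
  Q1 = 6
  Q2 (median) = 14
  Q3 = 16.5
  IQR = Q3 - Q1 = 16.5 - 6 = 10.5
Step 4: Q1 = 6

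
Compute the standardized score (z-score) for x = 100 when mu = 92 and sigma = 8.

1

Step 1: Recall the z-score formula: z = (x - mu) / sigma
Step 2: Substitute values: z = (100 - 92) / 8
Step 3: z = 8 / 8 = 1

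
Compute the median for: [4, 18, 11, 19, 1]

11

Step 1: Sort the data in ascending order: [1, 4, 11, 18, 19]
Step 2: The number of values is n = 5.
Step 3: Since n is odd, the median is the middle value at position 3: 11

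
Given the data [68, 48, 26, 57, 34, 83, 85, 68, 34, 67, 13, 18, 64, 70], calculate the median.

60.5

Step 1: Sort the data in ascending order: [13, 18, 26, 34, 34, 48, 57, 64, 67, 68, 68, 70, 83, 85]
Step 2: The number of values is n = 14.
Step 3: Since n is even, the median is the average of positions 7 and 8:
  Median = (57 + 64) / 2 = 60.5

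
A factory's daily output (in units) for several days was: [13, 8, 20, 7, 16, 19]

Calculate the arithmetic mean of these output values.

13.8333

Step 1: Sum all values: 13 + 8 + 20 + 7 + 16 + 19 = 83
Step 2: Count the number of values: n = 6
Step 3: Mean = sum / n = 83 / 6 = 13.8333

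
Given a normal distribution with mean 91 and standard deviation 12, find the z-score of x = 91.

0

Step 1: Recall the z-score formula: z = (x - mu) / sigma
Step 2: Substitute values: z = (91 - 91) / 12
Step 3: z = 0 / 12 = 0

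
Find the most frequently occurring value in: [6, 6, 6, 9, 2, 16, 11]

6

Step 1: Count the frequency of each value:
  2: appears 1 time(s)
  6: appears 3 time(s)
  9: appears 1 time(s)
  11: appears 1 time(s)
  16: appears 1 time(s)
Step 2: The value 6 appears most frequently (3 times).
Step 3: Mode = 6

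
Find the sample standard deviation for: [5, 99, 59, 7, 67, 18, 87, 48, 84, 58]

33.5983

Step 1: Compute the mean: 53.2
Step 2: Sum of squared deviations from the mean: 10159.6
Step 3: Sample variance = 10159.6 / 9 = 1128.8444
Step 4: Standard deviation = sqrt(1128.8444) = 33.5983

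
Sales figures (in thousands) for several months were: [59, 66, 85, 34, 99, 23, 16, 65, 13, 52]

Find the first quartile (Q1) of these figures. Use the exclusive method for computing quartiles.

21.25

Step 1: Sort the data: [13, 16, 23, 34, 52, 59, 65, 66, 85, 99]
Step 2: n = 10
Step 3: Using the exclusive quartile method:
  Q1 = 21.25
  Q2 (median) = 55.5
  Q3 = 70.75
  IQR = Q3 - Q1 = 70.75 - 21.25 = 49.5
Step 4: Q1 = 21.25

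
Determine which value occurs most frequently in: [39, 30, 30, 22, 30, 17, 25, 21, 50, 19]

30

Step 1: Count the frequency of each value:
  17: appears 1 time(s)
  19: appears 1 time(s)
  21: appears 1 time(s)
  22: appears 1 time(s)
  25: appears 1 time(s)
  30: appears 3 time(s)
  39: appears 1 time(s)
  50: appears 1 time(s)
Step 2: The value 30 appears most frequently (3 times).
Step 3: Mode = 30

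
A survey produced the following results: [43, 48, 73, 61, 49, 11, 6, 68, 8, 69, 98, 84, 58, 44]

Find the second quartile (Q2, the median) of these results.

53.5

Step 1: Sort the data: [6, 8, 11, 43, 44, 48, 49, 58, 61, 68, 69, 73, 84, 98]
Step 2: n = 14
Step 3: Q2 is the median. Since n is even, it is the average of the values at positions 7 and 8:
  Q2 = (49 + 58) / 2 = 53.5
Step 4: Q2 = 53.5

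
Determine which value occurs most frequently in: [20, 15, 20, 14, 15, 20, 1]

20

Step 1: Count the frequency of each value:
  1: appears 1 time(s)
  14: appears 1 time(s)
  15: appears 2 time(s)
  20: appears 3 time(s)
Step 2: The value 20 appears most frequently (3 times).
Step 3: Mode = 20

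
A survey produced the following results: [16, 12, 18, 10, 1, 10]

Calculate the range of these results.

17

Step 1: Identify the maximum value: max = 18
Step 2: Identify the minimum value: min = 1
Step 3: Range = max - min = 18 - 1 = 17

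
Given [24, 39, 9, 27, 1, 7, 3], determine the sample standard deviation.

14.361

Step 1: Compute the mean: 15.7143
Step 2: Sum of squared deviations from the mean: 1237.4286
Step 3: Sample variance = 1237.4286 / 6 = 206.2381
Step 4: Standard deviation = sqrt(206.2381) = 14.361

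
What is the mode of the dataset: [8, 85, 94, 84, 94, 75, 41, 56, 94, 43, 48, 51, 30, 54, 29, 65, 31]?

94

Step 1: Count the frequency of each value:
  8: appears 1 time(s)
  29: appears 1 time(s)
  30: appears 1 time(s)
  31: appears 1 time(s)
  41: appears 1 time(s)
  43: appears 1 time(s)
  48: appears 1 time(s)
  51: appears 1 time(s)
  54: appears 1 time(s)
  56: appears 1 time(s)
  65: appears 1 time(s)
  75: appears 1 time(s)
  84: appears 1 time(s)
  85: appears 1 time(s)
  94: appears 3 time(s)
Step 2: The value 94 appears most frequently (3 times).
Step 3: Mode = 94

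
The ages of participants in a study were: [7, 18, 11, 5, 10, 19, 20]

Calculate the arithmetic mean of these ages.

12.8571

Step 1: Sum all values: 7 + 18 + 11 + 5 + 10 + 19 + 20 = 90
Step 2: Count the number of values: n = 7
Step 3: Mean = sum / n = 90 / 7 = 12.8571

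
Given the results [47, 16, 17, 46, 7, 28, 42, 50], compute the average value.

31.625

Step 1: Sum all values: 47 + 16 + 17 + 46 + 7 + 28 + 42 + 50 = 253
Step 2: Count the number of values: n = 8
Step 3: Mean = sum / n = 253 / 8 = 31.625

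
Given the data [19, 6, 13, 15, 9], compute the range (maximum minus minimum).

13

Step 1: Identify the maximum value: max = 19
Step 2: Identify the minimum value: min = 6
Step 3: Range = max - min = 19 - 6 = 13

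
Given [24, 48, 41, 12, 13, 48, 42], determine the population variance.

216.5306

Step 1: Compute the mean: (24 + 48 + 41 + 12 + 13 + 48 + 42) / 7 = 32.5714
Step 2: Compute squared deviations from the mean:
  (24 - 32.5714)^2 = 73.4694
  (48 - 32.5714)^2 = 238.0408
  (41 - 32.5714)^2 = 71.0408
  (12 - 32.5714)^2 = 423.1837
  (13 - 32.5714)^2 = 383.0408
  (48 - 32.5714)^2 = 238.0408
  (42 - 32.5714)^2 = 88.898
Step 3: Sum of squared deviations = 1515.7143
Step 4: Population variance = 1515.7143 / 7 = 216.5306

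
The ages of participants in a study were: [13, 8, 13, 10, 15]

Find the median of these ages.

13

Step 1: Sort the data in ascending order: [8, 10, 13, 13, 15]
Step 2: The number of values is n = 5.
Step 3: Since n is odd, the median is the middle value at position 3: 13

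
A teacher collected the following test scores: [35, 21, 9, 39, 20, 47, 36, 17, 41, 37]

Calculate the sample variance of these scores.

154.6222

Step 1: Compute the mean: (35 + 21 + 9 + 39 + 20 + 47 + 36 + 17 + 41 + 37) / 10 = 30.2
Step 2: Compute squared deviations from the mean:
  (35 - 30.2)^2 = 23.04
  (21 - 30.2)^2 = 84.64
  (9 - 30.2)^2 = 449.44
  (39 - 30.2)^2 = 77.44
  (20 - 30.2)^2 = 104.04
  (47 - 30.2)^2 = 282.24
  (36 - 30.2)^2 = 33.64
  (17 - 30.2)^2 = 174.24
  (41 - 30.2)^2 = 116.64
  (37 - 30.2)^2 = 46.24
Step 3: Sum of squared deviations = 1391.6
Step 4: Sample variance = 1391.6 / 9 = 154.6222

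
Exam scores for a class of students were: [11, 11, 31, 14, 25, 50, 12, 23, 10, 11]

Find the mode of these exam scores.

11

Step 1: Count the frequency of each value:
  10: appears 1 time(s)
  11: appears 3 time(s)
  12: appears 1 time(s)
  14: appears 1 time(s)
  23: appears 1 time(s)
  25: appears 1 time(s)
  31: appears 1 time(s)
  50: appears 1 time(s)
Step 2: The value 11 appears most frequently (3 times).
Step 3: Mode = 11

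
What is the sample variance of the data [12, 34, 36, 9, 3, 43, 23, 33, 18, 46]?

220.9

Step 1: Compute the mean: (12 + 34 + 36 + 9 + 3 + 43 + 23 + 33 + 18 + 46) / 10 = 25.7
Step 2: Compute squared deviations from the mean:
  (12 - 25.7)^2 = 187.69
  (34 - 25.7)^2 = 68.89
  (36 - 25.7)^2 = 106.09
  (9 - 25.7)^2 = 278.89
  (3 - 25.7)^2 = 515.29
  (43 - 25.7)^2 = 299.29
  (23 - 25.7)^2 = 7.29
  (33 - 25.7)^2 = 53.29
  (18 - 25.7)^2 = 59.29
  (46 - 25.7)^2 = 412.09
Step 3: Sum of squared deviations = 1988.1
Step 4: Sample variance = 1988.1 / 9 = 220.9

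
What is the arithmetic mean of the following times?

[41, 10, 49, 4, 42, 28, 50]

32

Step 1: Sum all values: 41 + 10 + 49 + 4 + 42 + 28 + 50 = 224
Step 2: Count the number of values: n = 7
Step 3: Mean = sum / n = 224 / 7 = 32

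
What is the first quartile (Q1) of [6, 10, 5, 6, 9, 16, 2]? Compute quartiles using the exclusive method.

5

Step 1: Sort the data: [2, 5, 6, 6, 9, 10, 16]
Step 2: n = 7
Step 3: Using the exclusive quartile method:
  Q1 = 5
  Q2 (median) = 6
  Q3 = 10
  IQR = Q3 - Q1 = 10 - 5 = 5
Step 4: Q1 = 5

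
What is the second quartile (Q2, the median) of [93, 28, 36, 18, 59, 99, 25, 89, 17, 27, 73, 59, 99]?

59

Step 1: Sort the data: [17, 18, 25, 27, 28, 36, 59, 59, 73, 89, 93, 99, 99]
Step 2: n = 13
Step 3: Q2 is the median. Since n is odd, it is the middle value at position 7: 59
Step 4: Q2 = 59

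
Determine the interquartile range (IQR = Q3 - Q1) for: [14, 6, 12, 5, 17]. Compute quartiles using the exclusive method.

10

Step 1: Sort the data: [5, 6, 12, 14, 17]
Step 2: n = 5
Step 3: Using the exclusive quartile method:
  Q1 = 5.5
  Q2 (median) = 12
  Q3 = 15.5
  IQR = Q3 - Q1 = 15.5 - 5.5 = 10
Step 4: IQR = 10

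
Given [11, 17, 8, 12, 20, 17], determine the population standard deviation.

4.1399

Step 1: Compute the mean: 14.1667
Step 2: Sum of squared deviations from the mean: 102.8333
Step 3: Population variance = 102.8333 / 6 = 17.1389
Step 4: Standard deviation = sqrt(17.1389) = 4.1399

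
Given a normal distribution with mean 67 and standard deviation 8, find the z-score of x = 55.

-1.5

Step 1: Recall the z-score formula: z = (x - mu) / sigma
Step 2: Substitute values: z = (55 - 67) / 8
Step 3: z = -12 / 8 = -1.5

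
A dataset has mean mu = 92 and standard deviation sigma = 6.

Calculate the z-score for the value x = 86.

-1

Step 1: Recall the z-score formula: z = (x - mu) / sigma
Step 2: Substitute values: z = (86 - 92) / 6
Step 3: z = -6 / 6 = -1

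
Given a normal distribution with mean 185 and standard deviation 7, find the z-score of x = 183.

-0.2857

Step 1: Recall the z-score formula: z = (x - mu) / sigma
Step 2: Substitute values: z = (183 - 185) / 7
Step 3: z = -2 / 7 = -0.2857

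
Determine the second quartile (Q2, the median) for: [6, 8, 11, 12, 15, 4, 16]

11

Step 1: Sort the data: [4, 6, 8, 11, 12, 15, 16]
Step 2: n = 7
Step 3: Q2 is the median. Since n is odd, it is the middle value at position 4: 11
Step 4: Q2 = 11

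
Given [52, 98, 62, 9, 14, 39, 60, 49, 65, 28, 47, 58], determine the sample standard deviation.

24.1264

Step 1: Compute the mean: 48.4167
Step 2: Sum of squared deviations from the mean: 6402.9167
Step 3: Sample variance = 6402.9167 / 11 = 582.0833
Step 4: Standard deviation = sqrt(582.0833) = 24.1264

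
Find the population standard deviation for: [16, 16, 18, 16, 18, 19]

1.2134

Step 1: Compute the mean: 17.1667
Step 2: Sum of squared deviations from the mean: 8.8333
Step 3: Population variance = 8.8333 / 6 = 1.4722
Step 4: Standard deviation = sqrt(1.4722) = 1.2134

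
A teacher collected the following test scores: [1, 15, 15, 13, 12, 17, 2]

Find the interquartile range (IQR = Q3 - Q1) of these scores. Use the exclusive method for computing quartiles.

13

Step 1: Sort the data: [1, 2, 12, 13, 15, 15, 17]
Step 2: n = 7
Step 3: Using the exclusive quartile method:
  Q1 = 2
  Q2 (median) = 13
  Q3 = 15
  IQR = Q3 - Q1 = 15 - 2 = 13
Step 4: IQR = 13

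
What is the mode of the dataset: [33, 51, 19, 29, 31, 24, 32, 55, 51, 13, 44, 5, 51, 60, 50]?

51

Step 1: Count the frequency of each value:
  5: appears 1 time(s)
  13: appears 1 time(s)
  19: appears 1 time(s)
  24: appears 1 time(s)
  29: appears 1 time(s)
  31: appears 1 time(s)
  32: appears 1 time(s)
  33: appears 1 time(s)
  44: appears 1 time(s)
  50: appears 1 time(s)
  51: appears 3 time(s)
  55: appears 1 time(s)
  60: appears 1 time(s)
Step 2: The value 51 appears most frequently (3 times).
Step 3: Mode = 51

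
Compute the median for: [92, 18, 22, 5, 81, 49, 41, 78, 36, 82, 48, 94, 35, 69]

48.5

Step 1: Sort the data in ascending order: [5, 18, 22, 35, 36, 41, 48, 49, 69, 78, 81, 82, 92, 94]
Step 2: The number of values is n = 14.
Step 3: Since n is even, the median is the average of positions 7 and 8:
  Median = (48 + 49) / 2 = 48.5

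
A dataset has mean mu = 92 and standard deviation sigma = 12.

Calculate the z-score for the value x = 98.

0.5

Step 1: Recall the z-score formula: z = (x - mu) / sigma
Step 2: Substitute values: z = (98 - 92) / 12
Step 3: z = 6 / 12 = 0.5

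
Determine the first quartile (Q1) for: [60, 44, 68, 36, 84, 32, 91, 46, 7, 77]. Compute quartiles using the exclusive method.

35

Step 1: Sort the data: [7, 32, 36, 44, 46, 60, 68, 77, 84, 91]
Step 2: n = 10
Step 3: Using the exclusive quartile method:
  Q1 = 35
  Q2 (median) = 53
  Q3 = 78.75
  IQR = Q3 - Q1 = 78.75 - 35 = 43.75
Step 4: Q1 = 35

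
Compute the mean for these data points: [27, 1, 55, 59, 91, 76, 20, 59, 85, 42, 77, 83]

56.25

Step 1: Sum all values: 27 + 1 + 55 + 59 + 91 + 76 + 20 + 59 + 85 + 42 + 77 + 83 = 675
Step 2: Count the number of values: n = 12
Step 3: Mean = sum / n = 675 / 12 = 56.25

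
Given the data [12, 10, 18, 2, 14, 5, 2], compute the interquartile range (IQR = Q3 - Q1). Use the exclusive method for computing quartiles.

12

Step 1: Sort the data: [2, 2, 5, 10, 12, 14, 18]
Step 2: n = 7
Step 3: Using the exclusive quartile method:
  Q1 = 2
  Q2 (median) = 10
  Q3 = 14
  IQR = Q3 - Q1 = 14 - 2 = 12
Step 4: IQR = 12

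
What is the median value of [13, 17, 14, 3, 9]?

13

Step 1: Sort the data in ascending order: [3, 9, 13, 14, 17]
Step 2: The number of values is n = 5.
Step 3: Since n is odd, the median is the middle value at position 3: 13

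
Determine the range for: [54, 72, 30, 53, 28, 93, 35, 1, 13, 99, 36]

98

Step 1: Identify the maximum value: max = 99
Step 2: Identify the minimum value: min = 1
Step 3: Range = max - min = 99 - 1 = 98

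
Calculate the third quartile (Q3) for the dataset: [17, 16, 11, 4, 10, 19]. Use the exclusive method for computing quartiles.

17.5

Step 1: Sort the data: [4, 10, 11, 16, 17, 19]
Step 2: n = 6
Step 3: Using the exclusive quartile method:
  Q1 = 8.5
  Q2 (median) = 13.5
  Q3 = 17.5
  IQR = Q3 - Q1 = 17.5 - 8.5 = 9
Step 4: Q3 = 17.5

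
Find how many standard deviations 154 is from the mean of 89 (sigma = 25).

2.6

Step 1: Recall the z-score formula: z = (x - mu) / sigma
Step 2: Substitute values: z = (154 - 89) / 25
Step 3: z = 65 / 25 = 2.6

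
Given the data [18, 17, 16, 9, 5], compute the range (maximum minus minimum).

13

Step 1: Identify the maximum value: max = 18
Step 2: Identify the minimum value: min = 5
Step 3: Range = max - min = 18 - 5 = 13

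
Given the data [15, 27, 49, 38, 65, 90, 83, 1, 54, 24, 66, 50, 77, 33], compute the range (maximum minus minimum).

89

Step 1: Identify the maximum value: max = 90
Step 2: Identify the minimum value: min = 1
Step 3: Range = max - min = 90 - 1 = 89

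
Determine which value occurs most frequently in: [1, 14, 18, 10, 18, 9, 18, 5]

18

Step 1: Count the frequency of each value:
  1: appears 1 time(s)
  5: appears 1 time(s)
  9: appears 1 time(s)
  10: appears 1 time(s)
  14: appears 1 time(s)
  18: appears 3 time(s)
Step 2: The value 18 appears most frequently (3 times).
Step 3: Mode = 18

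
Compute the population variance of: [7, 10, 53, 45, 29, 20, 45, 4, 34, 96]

687.21

Step 1: Compute the mean: (7 + 10 + 53 + 45 + 29 + 20 + 45 + 4 + 34 + 96) / 10 = 34.3
Step 2: Compute squared deviations from the mean:
  (7 - 34.3)^2 = 745.29
  (10 - 34.3)^2 = 590.49
  (53 - 34.3)^2 = 349.69
  (45 - 34.3)^2 = 114.49
  (29 - 34.3)^2 = 28.09
  (20 - 34.3)^2 = 204.49
  (45 - 34.3)^2 = 114.49
  (4 - 34.3)^2 = 918.09
  (34 - 34.3)^2 = 0.09
  (96 - 34.3)^2 = 3806.89
Step 3: Sum of squared deviations = 6872.1
Step 4: Population variance = 6872.1 / 10 = 687.21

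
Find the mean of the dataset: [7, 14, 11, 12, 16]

12

Step 1: Sum all values: 7 + 14 + 11 + 12 + 16 = 60
Step 2: Count the number of values: n = 5
Step 3: Mean = sum / n = 60 / 5 = 12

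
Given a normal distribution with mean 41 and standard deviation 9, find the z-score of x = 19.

-2.4444

Step 1: Recall the z-score formula: z = (x - mu) / sigma
Step 2: Substitute values: z = (19 - 41) / 9
Step 3: z = -22 / 9 = -2.4444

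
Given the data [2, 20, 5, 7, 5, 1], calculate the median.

5

Step 1: Sort the data in ascending order: [1, 2, 5, 5, 7, 20]
Step 2: The number of values is n = 6.
Step 3: Since n is even, the median is the average of positions 3 and 4:
  Median = (5 + 5) / 2 = 5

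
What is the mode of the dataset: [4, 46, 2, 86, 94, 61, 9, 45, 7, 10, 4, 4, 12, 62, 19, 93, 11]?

4

Step 1: Count the frequency of each value:
  2: appears 1 time(s)
  4: appears 3 time(s)
  7: appears 1 time(s)
  9: appears 1 time(s)
  10: appears 1 time(s)
  11: appears 1 time(s)
  12: appears 1 time(s)
  19: appears 1 time(s)
  45: appears 1 time(s)
  46: appears 1 time(s)
  61: appears 1 time(s)
  62: appears 1 time(s)
  86: appears 1 time(s)
  93: appears 1 time(s)
  94: appears 1 time(s)
Step 2: The value 4 appears most frequently (3 times).
Step 3: Mode = 4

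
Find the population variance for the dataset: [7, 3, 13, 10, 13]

14.56

Step 1: Compute the mean: (7 + 3 + 13 + 10 + 13) / 5 = 9.2
Step 2: Compute squared deviations from the mean:
  (7 - 9.2)^2 = 4.84
  (3 - 9.2)^2 = 38.44
  (13 - 9.2)^2 = 14.44
  (10 - 9.2)^2 = 0.64
  (13 - 9.2)^2 = 14.44
Step 3: Sum of squared deviations = 72.8
Step 4: Population variance = 72.8 / 5 = 14.56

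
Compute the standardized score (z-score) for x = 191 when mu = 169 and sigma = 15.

1.4667

Step 1: Recall the z-score formula: z = (x - mu) / sigma
Step 2: Substitute values: z = (191 - 169) / 15
Step 3: z = 22 / 15 = 1.4667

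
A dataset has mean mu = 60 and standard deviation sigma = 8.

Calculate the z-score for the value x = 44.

-2

Step 1: Recall the z-score formula: z = (x - mu) / sigma
Step 2: Substitute values: z = (44 - 60) / 8
Step 3: z = -16 / 8 = -2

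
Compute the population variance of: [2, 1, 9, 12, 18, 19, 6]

44.2449

Step 1: Compute the mean: (2 + 1 + 9 + 12 + 18 + 19 + 6) / 7 = 9.5714
Step 2: Compute squared deviations from the mean:
  (2 - 9.5714)^2 = 57.3265
  (1 - 9.5714)^2 = 73.4694
  (9 - 9.5714)^2 = 0.3265
  (12 - 9.5714)^2 = 5.898
  (18 - 9.5714)^2 = 71.0408
  (19 - 9.5714)^2 = 88.898
  (6 - 9.5714)^2 = 12.7551
Step 3: Sum of squared deviations = 309.7143
Step 4: Population variance = 309.7143 / 7 = 44.2449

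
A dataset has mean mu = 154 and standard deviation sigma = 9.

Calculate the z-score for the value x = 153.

-0.1111

Step 1: Recall the z-score formula: z = (x - mu) / sigma
Step 2: Substitute values: z = (153 - 154) / 9
Step 3: z = -1 / 9 = -0.1111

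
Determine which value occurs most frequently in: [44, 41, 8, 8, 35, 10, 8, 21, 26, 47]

8

Step 1: Count the frequency of each value:
  8: appears 3 time(s)
  10: appears 1 time(s)
  21: appears 1 time(s)
  26: appears 1 time(s)
  35: appears 1 time(s)
  41: appears 1 time(s)
  44: appears 1 time(s)
  47: appears 1 time(s)
Step 2: The value 8 appears most frequently (3 times).
Step 3: Mode = 8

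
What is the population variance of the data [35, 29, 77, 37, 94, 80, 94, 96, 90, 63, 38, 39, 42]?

652.3905

Step 1: Compute the mean: (35 + 29 + 77 + 37 + 94 + 80 + 94 + 96 + 90 + 63 + 38 + 39 + 42) / 13 = 62.6154
Step 2: Compute squared deviations from the mean:
  (35 - 62.6154)^2 = 762.6095
  (29 - 62.6154)^2 = 1129.9941
  (77 - 62.6154)^2 = 206.9172
  (37 - 62.6154)^2 = 656.1479
  (94 - 62.6154)^2 = 984.9941
  (80 - 62.6154)^2 = 302.2249
  (94 - 62.6154)^2 = 984.9941
  (96 - 62.6154)^2 = 1114.5325
  (90 - 62.6154)^2 = 749.9172
  (63 - 62.6154)^2 = 0.1479
  (38 - 62.6154)^2 = 605.9172
  (39 - 62.6154)^2 = 557.6864
  (42 - 62.6154)^2 = 424.9941
Step 3: Sum of squared deviations = 8481.0769
Step 4: Population variance = 8481.0769 / 13 = 652.3905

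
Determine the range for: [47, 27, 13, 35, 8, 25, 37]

39

Step 1: Identify the maximum value: max = 47
Step 2: Identify the minimum value: min = 8
Step 3: Range = max - min = 47 - 8 = 39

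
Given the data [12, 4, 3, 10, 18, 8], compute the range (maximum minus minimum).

15

Step 1: Identify the maximum value: max = 18
Step 2: Identify the minimum value: min = 3
Step 3: Range = max - min = 18 - 3 = 15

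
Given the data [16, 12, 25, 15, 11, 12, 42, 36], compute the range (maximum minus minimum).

31

Step 1: Identify the maximum value: max = 42
Step 2: Identify the minimum value: min = 11
Step 3: Range = max - min = 42 - 11 = 31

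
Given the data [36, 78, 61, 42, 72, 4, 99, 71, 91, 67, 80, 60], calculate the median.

69

Step 1: Sort the data in ascending order: [4, 36, 42, 60, 61, 67, 71, 72, 78, 80, 91, 99]
Step 2: The number of values is n = 12.
Step 3: Since n is even, the median is the average of positions 6 and 7:
  Median = (67 + 71) / 2 = 69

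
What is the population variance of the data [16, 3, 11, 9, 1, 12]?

26.8889

Step 1: Compute the mean: (16 + 3 + 11 + 9 + 1 + 12) / 6 = 8.6667
Step 2: Compute squared deviations from the mean:
  (16 - 8.6667)^2 = 53.7778
  (3 - 8.6667)^2 = 32.1111
  (11 - 8.6667)^2 = 5.4444
  (9 - 8.6667)^2 = 0.1111
  (1 - 8.6667)^2 = 58.7778
  (12 - 8.6667)^2 = 11.1111
Step 3: Sum of squared deviations = 161.3333
Step 4: Population variance = 161.3333 / 6 = 26.8889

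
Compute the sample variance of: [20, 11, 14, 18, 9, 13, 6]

24

Step 1: Compute the mean: (20 + 11 + 14 + 18 + 9 + 13 + 6) / 7 = 13
Step 2: Compute squared deviations from the mean:
  (20 - 13)^2 = 49
  (11 - 13)^2 = 4
  (14 - 13)^2 = 1
  (18 - 13)^2 = 25
  (9 - 13)^2 = 16
  (13 - 13)^2 = 0
  (6 - 13)^2 = 49
Step 3: Sum of squared deviations = 144
Step 4: Sample variance = 144 / 6 = 24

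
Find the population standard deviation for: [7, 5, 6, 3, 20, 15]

6.0736

Step 1: Compute the mean: 9.3333
Step 2: Sum of squared deviations from the mean: 221.3333
Step 3: Population variance = 221.3333 / 6 = 36.8889
Step 4: Standard deviation = sqrt(36.8889) = 6.0736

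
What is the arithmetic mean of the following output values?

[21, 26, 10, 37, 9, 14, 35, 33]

23.125

Step 1: Sum all values: 21 + 26 + 10 + 37 + 9 + 14 + 35 + 33 = 185
Step 2: Count the number of values: n = 8
Step 3: Mean = sum / n = 185 / 8 = 23.125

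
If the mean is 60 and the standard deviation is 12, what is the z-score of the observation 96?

3

Step 1: Recall the z-score formula: z = (x - mu) / sigma
Step 2: Substitute values: z = (96 - 60) / 12
Step 3: z = 36 / 12 = 3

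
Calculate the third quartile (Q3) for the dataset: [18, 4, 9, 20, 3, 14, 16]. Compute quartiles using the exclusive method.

18

Step 1: Sort the data: [3, 4, 9, 14, 16, 18, 20]
Step 2: n = 7
Step 3: Using the exclusive quartile method:
  Q1 = 4
  Q2 (median) = 14
  Q3 = 18
  IQR = Q3 - Q1 = 18 - 4 = 14
Step 4: Q3 = 18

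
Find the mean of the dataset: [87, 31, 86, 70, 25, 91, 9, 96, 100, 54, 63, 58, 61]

63.9231

Step 1: Sum all values: 87 + 31 + 86 + 70 + 25 + 91 + 9 + 96 + 100 + 54 + 63 + 58 + 61 = 831
Step 2: Count the number of values: n = 13
Step 3: Mean = sum / n = 831 / 13 = 63.9231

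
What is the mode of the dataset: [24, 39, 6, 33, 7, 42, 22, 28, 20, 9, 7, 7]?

7

Step 1: Count the frequency of each value:
  6: appears 1 time(s)
  7: appears 3 time(s)
  9: appears 1 time(s)
  20: appears 1 time(s)
  22: appears 1 time(s)
  24: appears 1 time(s)
  28: appears 1 time(s)
  33: appears 1 time(s)
  39: appears 1 time(s)
  42: appears 1 time(s)
Step 2: The value 7 appears most frequently (3 times).
Step 3: Mode = 7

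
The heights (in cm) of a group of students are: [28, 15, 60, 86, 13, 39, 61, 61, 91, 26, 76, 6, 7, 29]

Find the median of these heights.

34

Step 1: Sort the data in ascending order: [6, 7, 13, 15, 26, 28, 29, 39, 60, 61, 61, 76, 86, 91]
Step 2: The number of values is n = 14.
Step 3: Since n is even, the median is the average of positions 7 and 8:
  Median = (29 + 39) / 2 = 34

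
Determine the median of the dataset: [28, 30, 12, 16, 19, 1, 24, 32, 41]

24

Step 1: Sort the data in ascending order: [1, 12, 16, 19, 24, 28, 30, 32, 41]
Step 2: The number of values is n = 9.
Step 3: Since n is odd, the median is the middle value at position 5: 24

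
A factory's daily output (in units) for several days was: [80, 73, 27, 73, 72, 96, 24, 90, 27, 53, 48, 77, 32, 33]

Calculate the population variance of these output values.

604.25

Step 1: Compute the mean: (80 + 73 + 27 + 73 + 72 + 96 + 24 + 90 + 27 + 53 + 48 + 77 + 32 + 33) / 14 = 57.5
Step 2: Compute squared deviations from the mean:
  (80 - 57.5)^2 = 506.25
  (73 - 57.5)^2 = 240.25
  (27 - 57.5)^2 = 930.25
  (73 - 57.5)^2 = 240.25
  (72 - 57.5)^2 = 210.25
  (96 - 57.5)^2 = 1482.25
  (24 - 57.5)^2 = 1122.25
  (90 - 57.5)^2 = 1056.25
  (27 - 57.5)^2 = 930.25
  (53 - 57.5)^2 = 20.25
  (48 - 57.5)^2 = 90.25
  (77 - 57.5)^2 = 380.25
  (32 - 57.5)^2 = 650.25
  (33 - 57.5)^2 = 600.25
Step 3: Sum of squared deviations = 8459.5
Step 4: Population variance = 8459.5 / 14 = 604.25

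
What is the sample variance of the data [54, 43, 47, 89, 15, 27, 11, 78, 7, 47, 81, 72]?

807.9015

Step 1: Compute the mean: (54 + 43 + 47 + 89 + 15 + 27 + 11 + 78 + 7 + 47 + 81 + 72) / 12 = 47.5833
Step 2: Compute squared deviations from the mean:
  (54 - 47.5833)^2 = 41.1736
  (43 - 47.5833)^2 = 21.0069
  (47 - 47.5833)^2 = 0.3403
  (89 - 47.5833)^2 = 1715.3403
  (15 - 47.5833)^2 = 1061.6736
  (27 - 47.5833)^2 = 423.6736
  (11 - 47.5833)^2 = 1338.3403
  (78 - 47.5833)^2 = 925.1736
  (7 - 47.5833)^2 = 1647.0069
  (47 - 47.5833)^2 = 0.3403
  (81 - 47.5833)^2 = 1116.6736
  (72 - 47.5833)^2 = 596.1736
Step 3: Sum of squared deviations = 8886.9167
Step 4: Sample variance = 8886.9167 / 11 = 807.9015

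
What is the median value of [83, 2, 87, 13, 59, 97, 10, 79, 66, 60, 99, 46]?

63

Step 1: Sort the data in ascending order: [2, 10, 13, 46, 59, 60, 66, 79, 83, 87, 97, 99]
Step 2: The number of values is n = 12.
Step 3: Since n is even, the median is the average of positions 6 and 7:
  Median = (60 + 66) / 2 = 63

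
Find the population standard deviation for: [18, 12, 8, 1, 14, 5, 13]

5.3833

Step 1: Compute the mean: 10.1429
Step 2: Sum of squared deviations from the mean: 202.8571
Step 3: Population variance = 202.8571 / 7 = 28.9796
Step 4: Standard deviation = sqrt(28.9796) = 5.3833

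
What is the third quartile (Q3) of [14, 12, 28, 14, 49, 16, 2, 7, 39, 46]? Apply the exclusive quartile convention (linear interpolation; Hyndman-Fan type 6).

40.75

Step 1: Sort the data: [2, 7, 12, 14, 14, 16, 28, 39, 46, 49]
Step 2: n = 10
Step 3: Using the exclusive quartile method:
  Q1 = 10.75
  Q2 (median) = 15
  Q3 = 40.75
  IQR = Q3 - Q1 = 40.75 - 10.75 = 30
Step 4: Q3 = 40.75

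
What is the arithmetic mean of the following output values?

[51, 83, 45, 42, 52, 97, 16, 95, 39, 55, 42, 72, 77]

58.9231

Step 1: Sum all values: 51 + 83 + 45 + 42 + 52 + 97 + 16 + 95 + 39 + 55 + 42 + 72 + 77 = 766
Step 2: Count the number of values: n = 13
Step 3: Mean = sum / n = 766 / 13 = 58.9231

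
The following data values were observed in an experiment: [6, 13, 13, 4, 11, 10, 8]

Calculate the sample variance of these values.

11.9048

Step 1: Compute the mean: (6 + 13 + 13 + 4 + 11 + 10 + 8) / 7 = 9.2857
Step 2: Compute squared deviations from the mean:
  (6 - 9.2857)^2 = 10.7959
  (13 - 9.2857)^2 = 13.7959
  (13 - 9.2857)^2 = 13.7959
  (4 - 9.2857)^2 = 27.9388
  (11 - 9.2857)^2 = 2.9388
  (10 - 9.2857)^2 = 0.5102
  (8 - 9.2857)^2 = 1.6531
Step 3: Sum of squared deviations = 71.4286
Step 4: Sample variance = 71.4286 / 6 = 11.9048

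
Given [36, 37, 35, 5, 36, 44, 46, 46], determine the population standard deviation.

12.3788

Step 1: Compute the mean: 35.625
Step 2: Sum of squared deviations from the mean: 1225.875
Step 3: Population variance = 1225.875 / 8 = 153.2344
Step 4: Standard deviation = sqrt(153.2344) = 12.3788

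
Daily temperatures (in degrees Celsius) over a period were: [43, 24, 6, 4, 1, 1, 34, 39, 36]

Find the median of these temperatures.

24

Step 1: Sort the data in ascending order: [1, 1, 4, 6, 24, 34, 36, 39, 43]
Step 2: The number of values is n = 9.
Step 3: Since n is odd, the median is the middle value at position 5: 24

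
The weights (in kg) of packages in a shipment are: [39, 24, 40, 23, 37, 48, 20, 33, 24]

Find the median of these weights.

33

Step 1: Sort the data in ascending order: [20, 23, 24, 24, 33, 37, 39, 40, 48]
Step 2: The number of values is n = 9.
Step 3: Since n is odd, the median is the middle value at position 5: 33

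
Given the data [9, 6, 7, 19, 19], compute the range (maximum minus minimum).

13

Step 1: Identify the maximum value: max = 19
Step 2: Identify the minimum value: min = 6
Step 3: Range = max - min = 19 - 6 = 13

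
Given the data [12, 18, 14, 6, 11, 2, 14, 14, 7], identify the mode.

14

Step 1: Count the frequency of each value:
  2: appears 1 time(s)
  6: appears 1 time(s)
  7: appears 1 time(s)
  11: appears 1 time(s)
  12: appears 1 time(s)
  14: appears 3 time(s)
  18: appears 1 time(s)
Step 2: The value 14 appears most frequently (3 times).
Step 3: Mode = 14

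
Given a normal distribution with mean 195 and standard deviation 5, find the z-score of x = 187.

-1.6

Step 1: Recall the z-score formula: z = (x - mu) / sigma
Step 2: Substitute values: z = (187 - 195) / 5
Step 3: z = -8 / 5 = -1.6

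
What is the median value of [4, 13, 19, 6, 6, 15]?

9.5

Step 1: Sort the data in ascending order: [4, 6, 6, 13, 15, 19]
Step 2: The number of values is n = 6.
Step 3: Since n is even, the median is the average of positions 3 and 4:
  Median = (6 + 13) / 2 = 9.5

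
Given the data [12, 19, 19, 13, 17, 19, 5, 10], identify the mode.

19

Step 1: Count the frequency of each value:
  5: appears 1 time(s)
  10: appears 1 time(s)
  12: appears 1 time(s)
  13: appears 1 time(s)
  17: appears 1 time(s)
  19: appears 3 time(s)
Step 2: The value 19 appears most frequently (3 times).
Step 3: Mode = 19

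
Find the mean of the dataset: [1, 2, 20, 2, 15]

8

Step 1: Sum all values: 1 + 2 + 20 + 2 + 15 = 40
Step 2: Count the number of values: n = 5
Step 3: Mean = sum / n = 40 / 5 = 8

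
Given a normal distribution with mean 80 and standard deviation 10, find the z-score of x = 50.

-3

Step 1: Recall the z-score formula: z = (x - mu) / sigma
Step 2: Substitute values: z = (50 - 80) / 10
Step 3: z = -30 / 10 = -3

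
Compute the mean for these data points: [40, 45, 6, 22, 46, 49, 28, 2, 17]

28.3333

Step 1: Sum all values: 40 + 45 + 6 + 22 + 46 + 49 + 28 + 2 + 17 = 255
Step 2: Count the number of values: n = 9
Step 3: Mean = sum / n = 255 / 9 = 28.3333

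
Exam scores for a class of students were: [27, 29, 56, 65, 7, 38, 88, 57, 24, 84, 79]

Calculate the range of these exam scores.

81

Step 1: Identify the maximum value: max = 88
Step 2: Identify the minimum value: min = 7
Step 3: Range = max - min = 88 - 7 = 81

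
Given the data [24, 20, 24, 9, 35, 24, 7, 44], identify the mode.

24

Step 1: Count the frequency of each value:
  7: appears 1 time(s)
  9: appears 1 time(s)
  20: appears 1 time(s)
  24: appears 3 time(s)
  35: appears 1 time(s)
  44: appears 1 time(s)
Step 2: The value 24 appears most frequently (3 times).
Step 3: Mode = 24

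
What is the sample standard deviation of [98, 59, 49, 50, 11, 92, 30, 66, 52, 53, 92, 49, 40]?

25.1131

Step 1: Compute the mean: 57
Step 2: Sum of squared deviations from the mean: 7568
Step 3: Sample variance = 7568 / 12 = 630.6667
Step 4: Standard deviation = sqrt(630.6667) = 25.1131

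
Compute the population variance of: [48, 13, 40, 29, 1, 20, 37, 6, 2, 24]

246

Step 1: Compute the mean: (48 + 13 + 40 + 29 + 1 + 20 + 37 + 6 + 2 + 24) / 10 = 22
Step 2: Compute squared deviations from the mean:
  (48 - 22)^2 = 676
  (13 - 22)^2 = 81
  (40 - 22)^2 = 324
  (29 - 22)^2 = 49
  (1 - 22)^2 = 441
  (20 - 22)^2 = 4
  (37 - 22)^2 = 225
  (6 - 22)^2 = 256
  (2 - 22)^2 = 400
  (24 - 22)^2 = 4
Step 3: Sum of squared deviations = 2460
Step 4: Population variance = 2460 / 10 = 246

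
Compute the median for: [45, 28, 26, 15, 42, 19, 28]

28

Step 1: Sort the data in ascending order: [15, 19, 26, 28, 28, 42, 45]
Step 2: The number of values is n = 7.
Step 3: Since n is odd, the median is the middle value at position 4: 28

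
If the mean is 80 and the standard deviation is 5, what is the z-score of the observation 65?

-3

Step 1: Recall the z-score formula: z = (x - mu) / sigma
Step 2: Substitute values: z = (65 - 80) / 5
Step 3: z = -15 / 5 = -3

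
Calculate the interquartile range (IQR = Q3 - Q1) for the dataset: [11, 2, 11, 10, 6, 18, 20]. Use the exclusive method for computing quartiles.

12

Step 1: Sort the data: [2, 6, 10, 11, 11, 18, 20]
Step 2: n = 7
Step 3: Using the exclusive quartile method:
  Q1 = 6
  Q2 (median) = 11
  Q3 = 18
  IQR = Q3 - Q1 = 18 - 6 = 12
Step 4: IQR = 12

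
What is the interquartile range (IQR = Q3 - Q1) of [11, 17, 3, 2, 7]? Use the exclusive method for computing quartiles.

11.5

Step 1: Sort the data: [2, 3, 7, 11, 17]
Step 2: n = 5
Step 3: Using the exclusive quartile method:
  Q1 = 2.5
  Q2 (median) = 7
  Q3 = 14
  IQR = Q3 - Q1 = 14 - 2.5 = 11.5
Step 4: IQR = 11.5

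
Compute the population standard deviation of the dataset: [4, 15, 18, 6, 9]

5.3141

Step 1: Compute the mean: 10.4
Step 2: Sum of squared deviations from the mean: 141.2
Step 3: Population variance = 141.2 / 5 = 28.24
Step 4: Standard deviation = sqrt(28.24) = 5.3141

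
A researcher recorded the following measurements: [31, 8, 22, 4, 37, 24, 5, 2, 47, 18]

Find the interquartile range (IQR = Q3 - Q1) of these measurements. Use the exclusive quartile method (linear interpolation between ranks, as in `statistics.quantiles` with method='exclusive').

27.75

Step 1: Sort the data: [2, 4, 5, 8, 18, 22, 24, 31, 37, 47]
Step 2: n = 10
Step 3: Using the exclusive quartile method:
  Q1 = 4.75
  Q2 (median) = 20
  Q3 = 32.5
  IQR = Q3 - Q1 = 32.5 - 4.75 = 27.75
Step 4: IQR = 27.75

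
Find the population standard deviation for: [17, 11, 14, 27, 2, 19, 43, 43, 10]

13.5565

Step 1: Compute the mean: 20.6667
Step 2: Sum of squared deviations from the mean: 1654
Step 3: Population variance = 1654 / 9 = 183.7778
Step 4: Standard deviation = sqrt(183.7778) = 13.5565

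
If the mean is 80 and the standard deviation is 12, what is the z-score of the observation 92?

1

Step 1: Recall the z-score formula: z = (x - mu) / sigma
Step 2: Substitute values: z = (92 - 80) / 12
Step 3: z = 12 / 12 = 1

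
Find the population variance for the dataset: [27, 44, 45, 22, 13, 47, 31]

145.9184

Step 1: Compute the mean: (27 + 44 + 45 + 22 + 13 + 47 + 31) / 7 = 32.7143
Step 2: Compute squared deviations from the mean:
  (27 - 32.7143)^2 = 32.6531
  (44 - 32.7143)^2 = 127.3673
  (45 - 32.7143)^2 = 150.9388
  (22 - 32.7143)^2 = 114.7959
  (13 - 32.7143)^2 = 388.6531
  (47 - 32.7143)^2 = 204.0816
  (31 - 32.7143)^2 = 2.9388
Step 3: Sum of squared deviations = 1021.4286
Step 4: Population variance = 1021.4286 / 7 = 145.9184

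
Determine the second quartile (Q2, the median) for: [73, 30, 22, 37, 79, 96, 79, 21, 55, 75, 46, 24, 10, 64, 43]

46

Step 1: Sort the data: [10, 21, 22, 24, 30, 37, 43, 46, 55, 64, 73, 75, 79, 79, 96]
Step 2: n = 15
Step 3: Q2 is the median. Since n is odd, it is the middle value at position 8: 46
Step 4: Q2 = 46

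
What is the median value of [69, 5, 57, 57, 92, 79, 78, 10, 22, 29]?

57

Step 1: Sort the data in ascending order: [5, 10, 22, 29, 57, 57, 69, 78, 79, 92]
Step 2: The number of values is n = 10.
Step 3: Since n is even, the median is the average of positions 5 and 6:
  Median = (57 + 57) / 2 = 57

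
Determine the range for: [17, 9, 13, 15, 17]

8

Step 1: Identify the maximum value: max = 17
Step 2: Identify the minimum value: min = 9
Step 3: Range = max - min = 17 - 9 = 8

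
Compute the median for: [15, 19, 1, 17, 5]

15

Step 1: Sort the data in ascending order: [1, 5, 15, 17, 19]
Step 2: The number of values is n = 5.
Step 3: Since n is odd, the median is the middle value at position 3: 15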